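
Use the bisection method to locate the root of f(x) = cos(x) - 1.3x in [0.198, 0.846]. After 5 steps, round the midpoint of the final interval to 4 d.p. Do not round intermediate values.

f(0.198000) = 0.723062, f(0.846000) = -0.436817 (opposite signs)
step 1: m = 0.522000, f(m) = 0.188224 > 0 → root in [0.522000, 0.846000]
step 2: m = 0.684000, f(m) = -0.114149 < 0 → root in [0.522000, 0.684000]
step 3: m = 0.603000, f(m) = 0.039738 > 0 → root in [0.603000, 0.684000]
step 4: m = 0.643500, f(m) = -0.036549 < 0 → root in [0.603000, 0.643500]
step 5: m = 0.623250, f(m) = 0.001761 > 0 → root in [0.623250, 0.643500]
Midpoint of [0.623250, 0.643500] = 0.633375

0.6334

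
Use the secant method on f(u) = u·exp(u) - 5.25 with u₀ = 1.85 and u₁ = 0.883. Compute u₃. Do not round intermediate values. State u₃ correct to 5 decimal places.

f(u_0) = 6.515666, f(u_1) = -3.114779
u_2 = 0.883000 - (-3.114779)·(0.883000 - 1.850000)/(-3.114779 - (6.515666)) = 1.195757; f(u_2) = -1.296754
u_3 = 1.195757 - (-1.296754)·(1.195757 - 0.883000)/(-1.296754 - (-3.114779)) = 1.418840; f(u_3) = 0.613103

1.41884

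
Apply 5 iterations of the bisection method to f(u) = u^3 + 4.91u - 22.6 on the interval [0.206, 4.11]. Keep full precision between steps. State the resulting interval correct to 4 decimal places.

[2.1580, 2.2800]

f(0.206000) = -21.579798, f(4.110000) = 67.006631 (opposite signs)
step 1: m = 2.158000, f(m) = -1.954492 < 0 → root in [2.158000, 4.110000]
step 2: m = 3.134000, f(m) = 23.569950 > 0 → root in [2.158000, 3.134000]
step 3: m = 2.646000, f(m) = 8.917342 > 0 → root in [2.158000, 2.646000]
step 4: m = 2.402000, f(m) = 3.052409 > 0 → root in [2.158000, 2.402000]
step 5: m = 2.280000, f(m) = 0.447152 > 0 → root in [2.158000, 2.280000]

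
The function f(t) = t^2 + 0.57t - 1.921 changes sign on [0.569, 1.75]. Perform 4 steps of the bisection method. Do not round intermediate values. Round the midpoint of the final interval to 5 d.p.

f(0.569000) = -1.272909, f(1.750000) = 2.139000 (opposite signs)
step 1: m = 1.159500, f(m) = 0.084355 > 0 → root in [0.569000, 1.159500]
step 2: m = 0.864250, f(m) = -0.681449 < 0 → root in [0.864250, 1.159500]
step 3: m = 1.011875, f(m) = -0.320340 < 0 → root in [1.011875, 1.159500]
step 4: m = 1.085687, f(m) = -0.123441 < 0 → root in [1.085687, 1.159500]
Midpoint of [1.085687, 1.159500] = 1.122594

1.12259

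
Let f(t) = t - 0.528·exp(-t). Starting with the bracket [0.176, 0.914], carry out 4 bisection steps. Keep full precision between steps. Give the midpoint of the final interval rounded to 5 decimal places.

0.38356

f(0.176000) = -0.266790, f(0.914000) = 0.702316 (opposite signs)
step 1: m = 0.545000, f(m) = 0.238844 > 0 → root in [0.176000, 0.545000]
step 2: m = 0.360500, f(m) = -0.007689 < 0 → root in [0.360500, 0.545000]
step 3: m = 0.452750, f(m) = 0.117007 > 0 → root in [0.360500, 0.452750]
step 4: m = 0.406625, f(m) = 0.055033 > 0 → root in [0.360500, 0.406625]
Midpoint of [0.360500, 0.406625] = 0.383563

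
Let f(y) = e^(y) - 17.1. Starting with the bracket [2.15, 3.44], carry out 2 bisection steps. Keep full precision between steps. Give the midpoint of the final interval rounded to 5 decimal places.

f(2.150000) = -8.515142, f(3.440000) = 14.086958 (opposite signs)
step 1: m = 2.795000, f(m) = -0.737371 < 0 → root in [2.795000, 3.440000]
step 2: m = 3.117500, f(m) = 5.489834 > 0 → root in [2.795000, 3.117500]
Midpoint of [2.795000, 3.117500] = 2.956250

2.95625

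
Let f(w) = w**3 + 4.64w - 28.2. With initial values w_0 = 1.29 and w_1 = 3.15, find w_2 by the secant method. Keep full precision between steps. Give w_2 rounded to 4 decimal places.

2.2790

Secant update: w_(k+1) = w_k − f(w_k)·(w_k − w_(k-1))/(f(w_k) − f(w_(k-1))).
f(w_0) = -20.067711, f(w_1) = 17.671875
w_2 = 3.150000 - (17.671875)·(3.150000 - 1.290000)/(17.671875 - (-20.067711)) = 2.279040; f(w_2) = -5.787877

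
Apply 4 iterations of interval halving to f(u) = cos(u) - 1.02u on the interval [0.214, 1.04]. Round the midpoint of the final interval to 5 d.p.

f(0.214000) = 0.758909, f(1.040000) = -0.554580 (opposite signs)
step 1: m = 0.627000, f(m) = 0.170251 > 0 → root in [0.627000, 1.040000]
step 2: m = 0.833500, f(m) = -0.177881 < 0 → root in [0.627000, 0.833500]
step 3: m = 0.730250, f(m) = 0.000153 > 0 → root in [0.730250, 0.833500]
step 4: m = 0.781875, f(m) = -0.087919 < 0 → root in [0.730250, 0.781875]
Midpoint of [0.730250, 0.781875] = 0.756063

0.75606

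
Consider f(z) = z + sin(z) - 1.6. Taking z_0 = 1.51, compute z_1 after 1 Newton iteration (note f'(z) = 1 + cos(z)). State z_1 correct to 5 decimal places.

z_0 = 1.510000: f = 0.908152, f' = 1.060759 → z_1 = 1.510000 - (0.908152)/(1.060759) = 0.653865

0.65387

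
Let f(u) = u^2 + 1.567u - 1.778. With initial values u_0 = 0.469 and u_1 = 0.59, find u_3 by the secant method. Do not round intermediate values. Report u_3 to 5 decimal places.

f(u_0) = -0.823116, f(u_1) = -0.505370
u_2 = 0.590000 - (-0.505370)·(0.590000 - 0.469000)/(-0.505370 - (-0.823116)) = 0.782449; f(u_2) = 0.060323
u_3 = 0.782449 - (0.060323)·(0.782449 - 0.590000)/(0.060323 - (-0.505370)) = 0.761927; f(u_3) = -0.003528

0.76193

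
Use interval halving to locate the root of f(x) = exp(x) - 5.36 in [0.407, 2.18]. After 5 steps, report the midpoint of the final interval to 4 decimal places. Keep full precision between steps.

1.6536

f(0.407000) = -3.857696, f(2.180000) = 3.486306 (opposite signs)
step 1: m = 1.293500, f(m) = -1.714476 < 0 → root in [1.293500, 2.180000]
step 2: m = 1.736750, f(m) = 0.318857 > 0 → root in [1.293500, 1.736750]
step 3: m = 1.515125, f(m) = -0.810010 < 0 → root in [1.515125, 1.736750]
step 4: m = 1.625938, f(m) = -0.276818 < 0 → root in [1.625938, 1.736750]
step 5: m = 1.681344, f(m) = 0.012771 > 0 → root in [1.625938, 1.681344]
Midpoint of [1.625938, 1.681344] = 1.653641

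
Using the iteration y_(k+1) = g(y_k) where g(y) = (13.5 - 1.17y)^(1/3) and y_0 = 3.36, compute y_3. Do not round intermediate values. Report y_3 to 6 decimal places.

2.216995

y_1 = g(3.360000) = 2.123012
y_2 = g(2.123012) = 2.225063
y_3 = g(2.225063) = 2.216995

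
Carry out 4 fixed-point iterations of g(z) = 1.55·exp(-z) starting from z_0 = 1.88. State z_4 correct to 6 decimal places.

z_1 = g(1.880000) = 0.236515
z_2 = g(0.236515) = 1.223530
z_3 = g(1.223530) = 0.455994
z_4 = g(0.455994) = 0.982417

0.982417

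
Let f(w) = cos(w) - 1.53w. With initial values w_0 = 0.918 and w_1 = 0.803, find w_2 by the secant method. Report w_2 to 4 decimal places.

0.5696

f(w_0) = -0.797130, f(w_1) = -0.534038
w_2 = 0.803000 - (-0.534038)·(0.803000 - 0.918000)/(-0.534038 - (-0.797130)) = 0.569566; f(w_2) = -0.029301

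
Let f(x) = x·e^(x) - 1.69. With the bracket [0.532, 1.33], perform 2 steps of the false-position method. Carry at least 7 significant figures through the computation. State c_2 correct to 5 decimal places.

f(0.532000) = -0.784359, f(1.330000) = 3.338788
step 1: c = 0.683806, f(c) = -0.335104 < 0 → new bracket [0.683806, 1.330000]
step 2: c = 0.742747, f(c) = -0.128969 < 0 → new bracket [0.742747, 1.330000]

0.74275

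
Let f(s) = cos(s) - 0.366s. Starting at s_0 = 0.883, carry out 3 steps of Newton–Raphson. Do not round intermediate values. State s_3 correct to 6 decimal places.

Newton update: s ← s − f(s)/f'(s).
f'(s) = -sin(s) - 0.366
s_0 = 0.883000: f = 0.311658, f' = -1.138647 → s_1 = 0.883000 - (0.311658)/(-1.138647) = 1.156709
s_1 = 1.156709: f = -0.021001, f' = -1.281484 → s_2 = 1.156709 - (-0.021001)/(-1.281484) = 1.140321
s_2 = 1.140321: f = -0.000055, f' = -1.274768 → s_3 = 1.140321 - (-0.000055)/(-1.274768) = 1.140278

1.140278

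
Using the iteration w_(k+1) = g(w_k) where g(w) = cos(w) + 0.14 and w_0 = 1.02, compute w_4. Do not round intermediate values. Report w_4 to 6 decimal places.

0.878808

w_1 = g(1.020000) = 0.663366
w_2 = g(0.663366) = 0.927924
w_3 = g(0.927924) = 0.739497
w_4 = g(0.739497) = 0.878808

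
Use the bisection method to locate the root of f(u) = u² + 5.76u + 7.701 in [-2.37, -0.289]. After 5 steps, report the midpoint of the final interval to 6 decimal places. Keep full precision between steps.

-2.077359

f(-2.370000) = -0.333300, f(-0.289000) = 6.119881 (opposite signs)
step 1: m = -1.329500, f(m) = 1.810650 > 0 → root in [-2.370000, -1.329500]
step 2: m = -1.849750, f(m) = 0.468015 > 0 → root in [-2.370000, -1.849750]
step 3: m = -2.109875, f(m) = -0.000307 < 0 → root in [-2.109875, -1.849750]
step 4: m = -1.979813, f(m) = 0.216938 > 0 → root in [-2.109875, -1.979813]
step 5: m = -2.044844, f(m) = 0.104086 > 0 → root in [-2.109875, -2.044844]
Midpoint of [-2.109875, -2.044844] = -2.077359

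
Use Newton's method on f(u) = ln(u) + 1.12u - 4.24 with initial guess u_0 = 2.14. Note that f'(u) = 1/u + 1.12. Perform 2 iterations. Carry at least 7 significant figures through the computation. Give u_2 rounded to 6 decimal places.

u_0 = 2.140000: f = -1.082394, f' = 1.587290 → u_1 = 2.140000 - (-1.082394)/(1.587290) = 2.821913
u_1 = 2.821913: f = -0.042042, f' = 1.474369 → u_2 = 2.821913 - (-0.042042)/(1.474369) = 2.850429

2.850429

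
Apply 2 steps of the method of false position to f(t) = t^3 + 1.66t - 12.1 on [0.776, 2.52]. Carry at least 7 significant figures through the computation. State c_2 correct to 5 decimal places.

1.99872

f(0.776000) = -10.344551, f(2.520000) = 8.086208
step 1: c = 1.754847, f(c) = -3.782921 < 0 → new bracket [1.754847, 2.520000]
step 2: c = 1.998716, f(c) = -0.797526 < 0 → new bracket [1.998716, 2.520000]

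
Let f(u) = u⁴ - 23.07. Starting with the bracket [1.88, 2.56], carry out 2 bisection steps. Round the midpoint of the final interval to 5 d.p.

2.13500

f(1.880000) = -10.578017, f(2.560000) = 19.879673 (opposite signs)
step 1: m = 2.220000, f(m) = 1.219127 > 0 → root in [1.880000, 2.220000]
step 2: m = 2.050000, f(m) = -5.408994 < 0 → root in [2.050000, 2.220000]
Midpoint of [2.050000, 2.220000] = 2.135000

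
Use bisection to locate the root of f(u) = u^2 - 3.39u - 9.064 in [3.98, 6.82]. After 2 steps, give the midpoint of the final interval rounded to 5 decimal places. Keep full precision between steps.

f(3.980000) = -6.715800, f(6.820000) = 14.328600 (opposite signs)
step 1: m = 5.400000, f(m) = 1.790000 > 0 → root in [3.980000, 5.400000]
step 2: m = 4.690000, f(m) = -2.967000 < 0 → root in [4.690000, 5.400000]
Midpoint of [4.690000, 5.400000] = 5.045000

5.04500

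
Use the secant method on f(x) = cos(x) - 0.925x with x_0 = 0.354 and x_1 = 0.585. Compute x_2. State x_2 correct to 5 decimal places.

0.79757

Secant update: x_(k+1) = x_k − f(x_k)·(x_k − x_(k-1))/(f(x_k) − f(x_(k-1))).
f(x_0) = 0.610544, f(x_1) = 0.292587
x_2 = 0.585000 - (0.292587)·(0.585000 - 0.354000)/(0.292587 - (0.610544)) = 0.797569; f(x_2) = -0.039302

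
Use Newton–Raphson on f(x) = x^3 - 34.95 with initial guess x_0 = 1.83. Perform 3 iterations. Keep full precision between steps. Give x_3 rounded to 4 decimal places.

f'(x) = 3x^2
x_0 = 1.830000: f = -28.821513, f' = 10.046700 → x_1 = 1.830000 - (-28.821513)/(10.046700) = 4.698754
x_1 = 4.698754: f = 68.790464, f' = 66.234874 → x_2 = 4.698754 - (68.790464)/(66.234874) = 3.660170
x_2 = 3.660170: f = 14.084747, f' = 40.190543 → x_3 = 3.660170 - (14.084747)/(40.190543) = 3.309721

3.3097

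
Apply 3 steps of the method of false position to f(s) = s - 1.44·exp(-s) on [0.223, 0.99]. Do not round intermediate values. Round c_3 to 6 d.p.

0.709140

f(0.223000) = -0.929165, f(0.990000) = 0.454930
step 1: c = 0.737900, f(c) = 0.049411 > 0 → new bracket [0.223000, 0.737900]
step 2: c = 0.711901, f(c) = 0.005278 > 0 → new bracket [0.223000, 0.711901]
step 3: c = 0.709140, f(c) = 0.000563 > 0 → new bracket [0.223000, 0.709140]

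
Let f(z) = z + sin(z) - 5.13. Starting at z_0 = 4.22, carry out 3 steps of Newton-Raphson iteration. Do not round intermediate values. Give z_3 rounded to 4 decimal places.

6.0027

Newton update: z ← z − f(z)/f'(z).
f'(z) = 1 + cos(z)
z_0 = 4.220000: f = -1.791206, f' = 0.527268 → z_1 = 4.220000 - (-1.791206)/(0.527268) = 7.617148
z_1 = 7.617148: f = 3.459234, f' = 1.234626 → z_2 = 7.617148 - (3.459234)/(1.234626) = 4.815300
z_2 = 4.815300: f = -1.309409, f' = 1.102730 → z_3 = 4.815300 - (-1.309409)/(1.102730) = 6.002726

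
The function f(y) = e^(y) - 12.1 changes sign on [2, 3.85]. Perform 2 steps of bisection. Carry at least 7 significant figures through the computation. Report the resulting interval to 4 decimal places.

f(2.000000) = -4.710944, f(3.850000) = 34.893063 (opposite signs)
step 1: m = 2.925000, f(m) = 6.534226 > 0 → root in [2.000000, 2.925000]
step 2: m = 2.462500, f(m) = -0.365890 < 0 → root in [2.462500, 2.925000]

[2.4625, 2.9250]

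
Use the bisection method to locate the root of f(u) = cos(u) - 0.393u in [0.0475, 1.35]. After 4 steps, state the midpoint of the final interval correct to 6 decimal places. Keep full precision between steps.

f(0.047500) = 0.980205, f(1.350000) = -0.311543 (opposite signs)
step 1: m = 0.698750, f(m) = 0.491038 > 0 → root in [0.698750, 1.350000]
step 2: m = 1.024375, f(m) = 0.117054 > 0 → root in [1.024375, 1.350000]
step 3: m = 1.187188, f(m) = -0.092295 < 0 → root in [1.024375, 1.187188]
step 4: m = 1.105781, f(m) = 0.013864 > 0 → root in [1.105781, 1.187188]
Midpoint of [1.105781, 1.187188] = 1.146484

1.146484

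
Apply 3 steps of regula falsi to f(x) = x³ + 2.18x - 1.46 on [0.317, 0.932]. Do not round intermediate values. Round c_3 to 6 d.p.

f(0.317000) = -0.737085, f(0.932000) = 1.381318
step 1: c = 0.530985, f(c) = -0.152743 < 0 → new bracket [0.530985, 0.932000]
step 2: c = 0.570914, f(c) = -0.029324 < 0 → new bracket [0.570914, 0.932000]
step 3: c = 0.578420, f(c) = -0.005524 < 0 → new bracket [0.578420, 0.932000]

0.578420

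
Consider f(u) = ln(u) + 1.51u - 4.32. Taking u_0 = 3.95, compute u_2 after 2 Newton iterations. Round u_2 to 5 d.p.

2.30701

f'(u) = 1/u + 1.51
u_0 = 3.950000: f = 3.018216, f' = 1.763165 → u_1 = 3.950000 - (3.018216)/(1.763165) = 2.238183
u_1 = 2.238183: f = -0.134680, f' = 1.956791 → u_2 = 2.238183 - (-0.134680)/(1.956791) = 2.307010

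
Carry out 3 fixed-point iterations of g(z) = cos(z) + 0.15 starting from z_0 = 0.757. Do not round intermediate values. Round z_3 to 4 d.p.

z_1 = g(0.757000) = 0.876900
z_2 = g(0.876900) = 0.789538
z_3 = g(0.789538) = 0.854174

0.8542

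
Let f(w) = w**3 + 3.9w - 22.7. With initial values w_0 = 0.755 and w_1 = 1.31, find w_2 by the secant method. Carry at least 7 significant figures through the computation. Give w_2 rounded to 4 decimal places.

3.4483

f(w_0) = -19.325131, f(w_1) = -15.342909
w_2 = 1.310000 - (-15.342909)·(1.310000 - 0.755000)/(-15.342909 - (-19.325131)) = 3.448332; f(w_2) = 31.752603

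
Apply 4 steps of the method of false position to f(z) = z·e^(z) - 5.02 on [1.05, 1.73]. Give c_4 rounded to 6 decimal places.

False-position update: c = (a·f(b) − b·f(a))/(f(b) − f(a)); replace the endpoint whose sign matches f(c).
f(1.050000) = -2.019466, f(1.730000) = 4.738331
step 1: c = 1.253208, f(c) = -0.631821 < 0 → new bracket [1.253208, 1.730000]
step 2: c = 1.309304, f(c) = -0.170865 < 0 → new bracket [1.309304, 1.730000]
step 3: c = 1.323947, f(c) = -0.044311 < 0 → new bracket [1.323947, 1.730000]
step 4: c = 1.327709, f(c) = -0.011365 < 0 → new bracket [1.327709, 1.730000]

1.327709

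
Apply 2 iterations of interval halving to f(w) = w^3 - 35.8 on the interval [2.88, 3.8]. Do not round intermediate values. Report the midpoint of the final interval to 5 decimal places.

3.22500

f(2.880000) = -11.912128, f(3.800000) = 19.072000 (opposite signs)
step 1: m = 3.340000, f(m) = 1.459704 > 0 → root in [2.880000, 3.340000]
step 2: m = 3.110000, f(m) = -5.719769 < 0 → root in [3.110000, 3.340000]
Midpoint of [3.110000, 3.340000] = 3.225000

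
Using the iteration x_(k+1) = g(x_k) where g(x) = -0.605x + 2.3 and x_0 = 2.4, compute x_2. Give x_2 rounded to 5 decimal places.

1.78696

x_1 = g(2.400000) = 0.848000
x_2 = g(0.848000) = 1.786960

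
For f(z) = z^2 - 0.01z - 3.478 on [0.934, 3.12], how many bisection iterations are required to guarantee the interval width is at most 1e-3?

Initial width b − a = 3.12 − 0.934 = 2.186000.
After n steps the width is (b−a)/2^n; need (b−a)/2^n ≤ 1e-3.
So n ≥ log₂(2.186000/1e-3) = log₂(2186.0000) ≈ 11.0941.
Hence n = 12.

12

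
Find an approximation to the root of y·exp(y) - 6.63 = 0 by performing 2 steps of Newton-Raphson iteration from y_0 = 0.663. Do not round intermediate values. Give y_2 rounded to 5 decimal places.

f'(y) = (y + 1)·exp(y)
y_0 = 0.663000: f = -5.343379, f' = 3.227227 → y_1 = 0.663000 - (-5.343379)/(3.227227) = 2.318718
y_1 = 2.318718: f = 16.934301, f' = 33.726942 → y_2 = 2.318718 - (16.934301)/(33.726942) = 1.816618

1.81662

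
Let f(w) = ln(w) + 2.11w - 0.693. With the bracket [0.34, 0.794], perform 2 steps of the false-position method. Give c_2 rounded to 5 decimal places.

0.58610

f(0.340000) = -1.054410, f(0.794000) = 0.751668
step 1: c = 0.605051, f(c) = 0.081214 > 0 → new bracket [0.340000, 0.605051]
step 2: c = 0.586096, f(c) = 0.009389 > 0 → new bracket [0.340000, 0.586096]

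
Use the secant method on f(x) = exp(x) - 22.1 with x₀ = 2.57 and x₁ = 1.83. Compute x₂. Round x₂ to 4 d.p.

3.5485

Secant update: x_(k+1) = x_k − f(x_k)·(x_k − x_(k-1))/(f(x_k) − f(x_(k-1))).
f(x_0) = -9.034176, f(x_1) = -15.866113
x_2 = 1.830000 - (-15.866113)·(1.830000 - 2.570000)/(-15.866113 - (-9.034176)) = 3.548535; f(x_2) = 12.662352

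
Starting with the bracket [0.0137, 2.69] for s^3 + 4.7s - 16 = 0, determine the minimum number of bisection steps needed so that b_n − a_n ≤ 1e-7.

Initial width b − a = 2.69 − 0.0137 = 2.676300.
After n steps the width is (b−a)/2^n; need (b−a)/2^n ≤ 1e-7.
So n ≥ log₂(2.676300/1e-7) = log₂(26763000.0000) ≈ 24.6737.
Hence n = 25.

25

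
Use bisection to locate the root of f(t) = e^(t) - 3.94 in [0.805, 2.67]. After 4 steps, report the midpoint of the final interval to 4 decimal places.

1.3295

f(0.805000) = -1.703304, f(2.670000) = 10.499969 (opposite signs)
step 1: m = 1.737500, f(m) = 1.743118 > 0 → root in [0.805000, 1.737500]
step 2: m = 1.271250, f(m) = -0.374694 < 0 → root in [1.271250, 1.737500]
step 3: m = 1.504375, f(m) = 0.561339 > 0 → root in [1.271250, 1.504375]
step 4: m = 1.387812, f(m) = 0.066077 > 0 → root in [1.271250, 1.387812]
Midpoint of [1.271250, 1.387812] = 1.329531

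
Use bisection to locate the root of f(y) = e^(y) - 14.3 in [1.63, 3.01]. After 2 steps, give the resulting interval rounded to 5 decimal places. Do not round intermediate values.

f(1.630000) = -9.196125, f(3.010000) = 5.987400 (opposite signs)
step 1: m = 2.320000, f(m) = -4.124326 < 0 → root in [2.320000, 3.010000]
step 2: m = 2.665000, f(m) = 0.067950 > 0 → root in [2.320000, 2.665000]

[2.32000, 2.66500]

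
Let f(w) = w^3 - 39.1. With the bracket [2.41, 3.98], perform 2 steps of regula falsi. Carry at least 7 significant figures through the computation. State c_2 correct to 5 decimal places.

3.36535

False-position update: c = (a·f(b) − b·f(a))/(f(b) − f(a)); replace the endpoint whose sign matches f(c).
f(2.410000) = -25.102479, f(3.980000) = 23.944792
step 1: c = 3.213529, f(c) = -5.914637 < 0 → new bracket [3.213529, 3.980000]
step 2: c = 3.365353, f(c) = -0.985339 < 0 → new bracket [3.365353, 3.980000]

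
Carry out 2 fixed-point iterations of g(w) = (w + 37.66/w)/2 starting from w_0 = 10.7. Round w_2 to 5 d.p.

6.20336

w_1 = g(10.700000) = 7.109813
w_2 = g(7.109813) = 6.203359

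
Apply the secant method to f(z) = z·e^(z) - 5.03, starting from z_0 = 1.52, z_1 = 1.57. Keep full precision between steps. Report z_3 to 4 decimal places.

1.3347

f(z_0) = 1.919782, f(z_1) = 2.516438
z_2 = 1.570000 - (2.516438)·(1.570000 - 1.520000)/(2.516438 - (1.919782)) = 1.359121; f(z_2) = 0.260749
z_3 = 1.359121 - (0.260749)·(1.359121 - 1.570000)/(0.260749 - (2.516438)) = 1.334745; f(z_3) = 0.040729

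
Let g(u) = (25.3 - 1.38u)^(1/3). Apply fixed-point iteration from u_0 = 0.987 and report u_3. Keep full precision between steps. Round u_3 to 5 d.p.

u_1 = g(0.987000) = 2.882011
u_2 = g(2.882011) = 2.772990
u_3 = g(2.772990) = 2.779496

2.77950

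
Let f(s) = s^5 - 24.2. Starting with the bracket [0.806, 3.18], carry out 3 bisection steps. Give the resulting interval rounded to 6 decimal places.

[1.696250, 1.993000]

f(0.806000) = -23.859846, f(3.180000) = 300.988815 (opposite signs)
step 1: m = 1.993000, f(m) = 7.243906 > 0 → root in [0.806000, 1.993000]
step 2: m = 1.399500, f(m) = -18.831357 < 0 → root in [1.399500, 1.993000]
step 3: m = 1.696250, f(m) = -10.157343 < 0 → root in [1.696250, 1.993000]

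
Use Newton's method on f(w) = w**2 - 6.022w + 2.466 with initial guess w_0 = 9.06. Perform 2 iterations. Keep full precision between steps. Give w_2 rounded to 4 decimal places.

f'(w) = 2w - 6.022
w_0 = 9.060000: f = 29.990280, f' = 12.098000 → w_1 = 9.060000 - (29.990280)/(12.098000) = 6.581055
w_1 = 6.581055: f = 6.145170, f' = 7.140109 → w_2 = 6.581055 - (6.145170)/(7.140109) = 5.720400

5.7204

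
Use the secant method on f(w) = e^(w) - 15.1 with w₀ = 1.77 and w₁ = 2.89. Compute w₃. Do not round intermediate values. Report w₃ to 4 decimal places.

2.7068

f(w_0) = -9.229147, f(w_1) = 2.893310
w_2 = 2.890000 - (2.893310)·(2.890000 - 1.770000)/(2.893310 - (-9.229147)) = 2.622686; f(w_2) = -1.327338
w_3 = 2.622686 - (-1.327338)·(2.622686 - 2.890000)/(-1.327338 - (2.893310)) = 2.706752; f(w_3) = -0.119453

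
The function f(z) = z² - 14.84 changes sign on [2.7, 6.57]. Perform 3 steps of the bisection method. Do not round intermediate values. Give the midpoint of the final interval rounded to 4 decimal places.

f(2.700000) = -7.550000, f(6.570000) = 28.324900 (opposite signs)
step 1: m = 4.635000, f(m) = 6.643225 > 0 → root in [2.700000, 4.635000]
step 2: m = 3.667500, f(m) = -1.389444 < 0 → root in [3.667500, 4.635000]
step 3: m = 4.151250, f(m) = 2.392877 > 0 → root in [3.667500, 4.151250]
Midpoint of [3.667500, 4.151250] = 3.909375

3.9094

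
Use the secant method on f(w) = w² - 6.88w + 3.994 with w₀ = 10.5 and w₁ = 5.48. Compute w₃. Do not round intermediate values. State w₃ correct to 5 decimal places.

6.30022

f(w_0) = 42.004000, f(w_1) = -3.678000
w_2 = 5.480000 - (-3.678000)·(5.480000 - 10.500000)/(-3.678000 - (42.004000)) = 5.884176; f(w_2) = -1.865605
w_3 = 5.884176 - (-1.865605)·(5.884176 - 5.480000)/(-1.865605 - (-3.678000)) = 6.300218; f(w_3) = 0.341245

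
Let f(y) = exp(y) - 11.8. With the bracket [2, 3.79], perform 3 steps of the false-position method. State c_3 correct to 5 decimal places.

2.39698

False-position update: c = (a·f(b) − b·f(a))/(f(b) − f(a)); replace the endpoint whose sign matches f(c).
f(2.000000) = -4.410944, f(3.790000) = 32.456400
step 1: c = 2.214162, f(c) = -2.646264 < 0 → new bracket [2.214162, 3.790000]
step 2: c = 2.332959, f(c) = -1.491602 < 0 → new bracket [2.332959, 3.790000]
step 3: c = 2.396978, f(c) = -0.810084 < 0 → new bracket [2.396978, 3.790000]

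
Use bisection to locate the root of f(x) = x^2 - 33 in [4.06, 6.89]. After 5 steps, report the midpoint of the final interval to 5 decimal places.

f(4.060000) = -16.516400, f(6.890000) = 14.472100 (opposite signs)
step 1: m = 5.475000, f(m) = -3.024375 < 0 → root in [5.475000, 6.890000]
step 2: m = 6.182500, f(m) = 5.223306 > 0 → root in [5.475000, 6.182500]
step 3: m = 5.828750, f(m) = 0.974327 > 0 → root in [5.475000, 5.828750]
step 4: m = 5.651875, f(m) = -1.056309 < 0 → root in [5.651875, 5.828750]
step 5: m = 5.740312, f(m) = -0.048812 < 0 → root in [5.740312, 5.828750]
Midpoint of [5.740312, 5.828750] = 5.784531

5.78453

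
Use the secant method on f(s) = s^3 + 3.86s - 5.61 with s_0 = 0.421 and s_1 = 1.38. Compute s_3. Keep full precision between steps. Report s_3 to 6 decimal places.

1.094531

f(s_0) = -3.910322, f(s_1) = 2.344872
s_2 = 1.380000 - (2.344872)·(1.380000 - 0.421000)/(2.344872 - (-3.910322)) = 1.020502; f(s_2) = -0.608090
s_3 = 1.020502 - (-0.608090)·(1.020502 - 1.380000)/(-0.608090 - (2.344872)) = 1.094531; f(s_3) = -0.073861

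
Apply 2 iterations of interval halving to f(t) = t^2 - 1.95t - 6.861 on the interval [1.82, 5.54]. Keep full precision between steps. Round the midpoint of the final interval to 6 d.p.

4.145000

f(1.820000) = -7.097600, f(5.540000) = 13.027600 (opposite signs)
step 1: m = 3.680000, f(m) = -0.494600 < 0 → root in [3.680000, 5.540000]
step 2: m = 4.610000, f(m) = 5.401600 > 0 → root in [3.680000, 4.610000]
Midpoint of [3.680000, 4.610000] = 4.145000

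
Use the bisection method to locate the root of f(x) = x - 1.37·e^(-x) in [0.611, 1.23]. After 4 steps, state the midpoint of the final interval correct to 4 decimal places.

0.6690

f(0.611000) = -0.132647, f(1.230000) = 0.829559 (opposite signs)
step 1: m = 0.920500, f(m) = 0.374802 > 0 → root in [0.611000, 0.920500]
step 2: m = 0.765750, f(m) = 0.128720 > 0 → root in [0.611000, 0.765750]
step 3: m = 0.688375, f(m) = 0.000098 > 0 → root in [0.611000, 0.688375]
step 4: m = 0.649687, f(m) = -0.065739 < 0 → root in [0.649687, 0.688375]
Midpoint of [0.649687, 0.688375] = 0.669031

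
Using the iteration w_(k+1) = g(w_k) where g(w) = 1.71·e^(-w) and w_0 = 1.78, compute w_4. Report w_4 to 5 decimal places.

1.06377

w_1 = g(1.780000) = 0.288371
w_2 = g(0.288371) = 1.281616
w_3 = g(1.281616) = 0.474676
w_4 = g(0.474676) = 1.063768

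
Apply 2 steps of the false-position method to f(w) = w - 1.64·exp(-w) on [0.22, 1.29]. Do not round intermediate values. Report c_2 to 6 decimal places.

0.771669

f(0.220000) = -1.096131, f(1.290000) = 0.838556
step 1: c = 0.826227, f(c) = 0.108403 > 0 → new bracket [0.220000, 0.826227]
step 2: c = 0.771669, f(c) = 0.013594 > 0 → new bracket [0.220000, 0.771669]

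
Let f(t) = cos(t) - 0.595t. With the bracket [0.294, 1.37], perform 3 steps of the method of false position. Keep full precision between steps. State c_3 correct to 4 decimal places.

f(0.294000) = 0.782162, f(1.370000) = -0.615700
step 1: c = 0.896067, f(c) = 0.091526 > 0 → new bracket [0.896067, 1.370000]
step 2: c = 0.957401, f(c) = 0.005993 > 0 → new bracket [0.957401, 1.370000]
step 3: c = 0.961379, f(c) = 0.000370 > 0 → new bracket [0.961379, 1.370000]

0.9614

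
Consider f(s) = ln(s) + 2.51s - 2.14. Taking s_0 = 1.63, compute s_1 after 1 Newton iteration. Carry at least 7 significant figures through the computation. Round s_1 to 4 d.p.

0.8489

f'(s) = 1/s + 2.51
s_0 = 1.630000: f = 2.439880, f' = 3.123497 → s_1 = 1.630000 - (2.439880)/(3.123497) = 0.848863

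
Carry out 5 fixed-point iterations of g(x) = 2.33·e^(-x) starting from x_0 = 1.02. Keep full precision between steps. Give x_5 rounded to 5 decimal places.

0.86266

x_1 = g(1.020000) = 0.840186
x_2 = g(0.840186) = 1.005698
x_3 = g(1.005698) = 0.852289
x_4 = g(0.852289) = 0.993600
x_5 = g(0.993600) = 0.862662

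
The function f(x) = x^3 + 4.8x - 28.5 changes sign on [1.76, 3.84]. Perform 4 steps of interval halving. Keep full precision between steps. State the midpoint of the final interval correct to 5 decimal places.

2.47500

f(1.760000) = -14.600224, f(3.840000) = 46.555104 (opposite signs)
step 1: m = 2.800000, f(m) = 6.892000 > 0 → root in [1.760000, 2.800000]
step 2: m = 2.280000, f(m) = -5.703648 < 0 → root in [2.280000, 2.800000]
step 3: m = 2.540000, f(m) = 0.079064 > 0 → root in [2.280000, 2.540000]
step 4: m = 2.410000, f(m) = -2.934479 < 0 → root in [2.410000, 2.540000]
Midpoint of [2.410000, 2.540000] = 2.475000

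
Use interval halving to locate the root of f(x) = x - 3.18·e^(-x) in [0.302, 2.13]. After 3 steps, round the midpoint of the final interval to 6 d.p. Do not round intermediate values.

f(0.302000) = -2.049095, f(2.130000) = 1.752097 (opposite signs)
step 1: m = 1.216000, f(m) = 0.273405 > 0 → root in [0.302000, 1.216000]
step 2: m = 0.759000, f(m) = -0.729667 < 0 → root in [0.759000, 1.216000]
step 3: m = 0.987500, f(m) = -0.197072 < 0 → root in [0.987500, 1.216000]
Midpoint of [0.987500, 1.216000] = 1.101750

1.101750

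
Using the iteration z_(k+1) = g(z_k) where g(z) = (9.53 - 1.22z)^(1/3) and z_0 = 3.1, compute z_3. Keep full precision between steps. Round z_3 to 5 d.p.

z_1 = g(3.100000) = 1.791316
z_2 = g(1.791316) = 1.943820
z_3 = g(1.943820) = 1.927265

1.92727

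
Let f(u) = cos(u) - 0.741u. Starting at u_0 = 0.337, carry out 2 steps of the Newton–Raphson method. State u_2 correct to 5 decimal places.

Newton update: u ← u − f(u)/f'(u).
f'(u) = -sin(u) - 0.741
u_0 = 0.337000: f = 0.694034, f' = -1.071657 → u_1 = 0.337000 - (0.694034)/(-1.071657) = 0.984627
u_1 = 0.984627: f = -0.176434, f' = -1.574066 → u_2 = 0.984627 - (-0.176434)/(-1.574066) = 0.872538

0.87254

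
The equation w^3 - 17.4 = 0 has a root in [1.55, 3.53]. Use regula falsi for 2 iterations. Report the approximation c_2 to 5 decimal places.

2.47689

False-position update: c = (a·f(b) − b·f(a))/(f(b) − f(a)); replace the endpoint whose sign matches f(c).
f(1.550000) = -13.676125, f(3.530000) = 26.586977
step 1: c = 2.222544, f(c) = -6.421288 < 0 → new bracket [2.222544, 3.530000]
step 2: c = 2.476891, f(c) = -2.204294 < 0 → new bracket [2.476891, 3.530000]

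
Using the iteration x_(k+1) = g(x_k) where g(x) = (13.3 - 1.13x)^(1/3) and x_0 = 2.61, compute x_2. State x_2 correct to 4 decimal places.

x_1 = g(2.610000) = 2.179331
x_2 = g(2.179331) = 2.212964

2.2130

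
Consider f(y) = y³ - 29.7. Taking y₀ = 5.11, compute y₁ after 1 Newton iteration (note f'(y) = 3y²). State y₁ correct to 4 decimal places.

3.7858

y_0 = 5.110000: f = 103.732831, f' = 78.336300 → y_1 = 5.110000 - (103.732831)/(78.336300) = 3.785801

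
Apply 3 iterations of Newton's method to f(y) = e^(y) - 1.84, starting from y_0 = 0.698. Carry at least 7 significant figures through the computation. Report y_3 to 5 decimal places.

0.60977

Newton update: y ← y − f(y)/f'(y).
f'(y) = e^(y)
y_0 = 0.698000: f = 0.169729, f' = 2.009729 → y_1 = 0.698000 - (0.169729)/(2.009729) = 0.613546
y_1 = 0.613546: f = 0.006970, f' = 1.846970 → y_2 = 0.613546 - (0.006970)/(1.846970) = 0.609773
y_2 = 0.609773: f = 0.000013, f' = 1.840013 → y_3 = 0.609773 - (0.000013)/(1.840013) = 0.609766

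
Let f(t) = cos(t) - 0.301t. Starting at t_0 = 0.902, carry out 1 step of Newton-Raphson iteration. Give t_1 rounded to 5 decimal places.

1.22307

f'(t) = -sin(t) - 0.301
t_0 = 0.902000: f = 0.348540, f' = -1.085569 → t_1 = 0.902000 - (0.348540)/(-1.085569) = 1.223067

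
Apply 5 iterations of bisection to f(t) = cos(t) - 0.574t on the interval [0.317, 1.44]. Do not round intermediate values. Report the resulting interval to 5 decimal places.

[0.94869, 0.98378]

f(0.317000) = 0.768217, f(1.440000) = -0.696136 (opposite signs)
step 1: m = 0.878500, f(m) = 0.134048 > 0 → root in [0.878500, 1.440000]
step 2: m = 1.159250, f(m) = -0.265382 < 0 → root in [0.878500, 1.159250]
step 3: m = 1.018875, f(m) = -0.060510 < 0 → root in [0.878500, 1.018875]
step 4: m = 0.948687, f(m) = 0.038204 > 0 → root in [0.948687, 1.018875]
step 5: m = 0.983781, f(m) = -0.010812 < 0 → root in [0.948687, 0.983781]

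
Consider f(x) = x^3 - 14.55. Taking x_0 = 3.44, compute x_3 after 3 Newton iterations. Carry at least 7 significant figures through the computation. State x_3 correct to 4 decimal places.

2.4415

f'(x) = 3x^2
x_0 = 3.440000: f = 26.157584, f' = 35.500800 → x_1 = 3.440000 - (26.157584)/(35.500800) = 2.703183
x_1 = 2.703183: f = 5.202700, f' = 21.921599 → x_2 = 2.703183 - (5.202700)/(21.921599) = 2.465851
x_2 = 2.465851: f = 0.443415, f' = 18.241265 → x_3 = 2.465851 - (0.443415)/(18.241265) = 2.441543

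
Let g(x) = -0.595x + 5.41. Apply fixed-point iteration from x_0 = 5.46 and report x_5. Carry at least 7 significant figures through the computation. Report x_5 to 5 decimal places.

3.23762

x_1 = g(5.460000) = 2.161300
x_2 = g(2.161300) = 4.124027
x_3 = g(4.124027) = 2.956204
x_4 = g(2.956204) = 3.651058
x_5 = g(3.651058) = 3.237620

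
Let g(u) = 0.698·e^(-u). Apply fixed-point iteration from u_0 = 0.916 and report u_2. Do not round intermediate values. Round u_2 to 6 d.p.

0.527916

u_1 = g(0.916000) = 0.279281
u_2 = g(0.279281) = 0.527916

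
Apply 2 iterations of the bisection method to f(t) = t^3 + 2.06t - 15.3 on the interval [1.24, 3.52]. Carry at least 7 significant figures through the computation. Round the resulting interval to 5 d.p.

[1.81000, 2.38000]

f(1.240000) = -10.838976, f(3.520000) = 35.565408 (opposite signs)
step 1: m = 2.380000, f(m) = 3.084072 > 0 → root in [1.240000, 2.380000]
step 2: m = 1.810000, f(m) = -5.641659 < 0 → root in [1.810000, 2.380000]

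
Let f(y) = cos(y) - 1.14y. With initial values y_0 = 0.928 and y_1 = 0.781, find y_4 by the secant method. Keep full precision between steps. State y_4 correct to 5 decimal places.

0.68134

f(y_0) = -0.458484, f(y_1) = -0.180130
y_2 = 0.781000 - (-0.180130)·(0.781000 - 0.928000)/(-0.180130 - (-0.458484)) = 0.685872; f(y_2) = -0.008028
y_3 = 0.685872 - (-0.008028)·(0.685872 - 0.781000)/(-0.008028 - (-0.180130)) = 0.681435; f(y_3) = -0.000167
y_4 = 0.681435 - (-0.000167)·(0.681435 - 0.685872)/(-0.000167 - (-0.008028)) = 0.681341; f(y_4) = -0.000000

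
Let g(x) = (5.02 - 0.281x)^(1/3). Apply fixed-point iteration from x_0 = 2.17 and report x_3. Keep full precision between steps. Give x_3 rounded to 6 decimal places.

x_1 = g(2.170000) = 1.639912
x_2 = g(1.639912) = 1.658170
x_3 = g(1.658170) = 1.657548

1.657548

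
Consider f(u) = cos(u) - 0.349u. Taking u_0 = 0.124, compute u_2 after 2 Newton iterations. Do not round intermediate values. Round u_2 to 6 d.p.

1.064639

f'(u) = -sin(u) - 0.349
u_0 = 0.124000: f = 0.949046, f' = -0.472682 → u_1 = 0.124000 - (0.949046)/(-0.472682) = 2.131787
u_1 = 2.131787: f = -1.276019, f' = -1.195728 → u_2 = 2.131787 - (-1.276019)/(-1.195728) = 1.064639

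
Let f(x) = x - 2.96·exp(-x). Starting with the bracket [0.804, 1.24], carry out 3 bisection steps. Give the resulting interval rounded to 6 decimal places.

[1.022000, 1.076500]

f(0.804000) = -0.520704, f(1.240000) = 0.383423 (opposite signs)
step 1: m = 1.022000, f(m) = -0.043228 < 0 → root in [1.022000, 1.240000]
step 2: m = 1.131000, f(m) = 0.175777 > 0 → root in [1.022000, 1.131000]
step 3: m = 1.076500, f(m) = 0.067773 > 0 → root in [1.022000, 1.076500]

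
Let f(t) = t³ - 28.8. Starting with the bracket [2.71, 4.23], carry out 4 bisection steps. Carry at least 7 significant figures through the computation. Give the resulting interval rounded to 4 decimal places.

f(2.710000) = -8.897489, f(4.230000) = 46.886967 (opposite signs)
step 1: m = 3.470000, f(m) = 12.981923 > 0 → root in [2.710000, 3.470000]
step 2: m = 3.090000, f(m) = 0.703629 > 0 → root in [2.710000, 3.090000]
step 3: m = 2.900000, f(m) = -4.411000 < 0 → root in [2.900000, 3.090000]
step 4: m = 2.995000, f(m) = -1.934775 < 0 → root in [2.995000, 3.090000]

[2.9950, 3.0900]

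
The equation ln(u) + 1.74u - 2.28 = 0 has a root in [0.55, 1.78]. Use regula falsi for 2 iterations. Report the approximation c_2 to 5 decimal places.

f(0.550000) = -1.920837, f(1.780000) = 1.393813
step 1: c = 1.262784, f(c) = 0.150563 > 0 → new bracket [0.550000, 1.262784]
step 2: c = 1.210974, f(c) = 0.018520 > 0 → new bracket [0.550000, 1.210974]

1.21097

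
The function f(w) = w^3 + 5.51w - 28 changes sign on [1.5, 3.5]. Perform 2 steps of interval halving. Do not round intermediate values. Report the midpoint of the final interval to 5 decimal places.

f(1.500000) = -16.360000, f(3.500000) = 34.160000 (opposite signs)
step 1: m = 2.500000, f(m) = 1.400000 > 0 → root in [1.500000, 2.500000]
step 2: m = 2.000000, f(m) = -8.980000 < 0 → root in [2.000000, 2.500000]
Midpoint of [2.000000, 2.500000] = 2.250000

2.25000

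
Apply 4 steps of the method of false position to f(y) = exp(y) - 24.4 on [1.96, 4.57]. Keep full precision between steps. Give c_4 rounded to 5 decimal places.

f(1.960000) = -17.300673, f(4.570000) = 72.144110
step 1: c = 2.464834, f(c) = -12.638472 < 0 → new bracket [2.464834, 4.570000]
step 2: c = 2.778649, f(c) = -8.302736 < 0 → new bracket [2.778649, 4.570000]
step 3: c = 2.963531, f(c) = -5.033775 < 0 → new bracket [2.963531, 4.570000]
step 4: c = 3.068309, f(c) = -2.894486 < 0 → new bracket [3.068309, 4.570000]

3.06831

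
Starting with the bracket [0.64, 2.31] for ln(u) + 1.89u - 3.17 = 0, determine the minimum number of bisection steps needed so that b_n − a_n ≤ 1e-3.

11

Initial width b − a = 2.31 − 0.64 = 1.670000.
After n steps the width is (b−a)/2^n; need (b−a)/2^n ≤ 1e-3.
So n ≥ log₂(1.670000/1e-3) = log₂(1670.0000) ≈ 10.7056.
Hence n = 11.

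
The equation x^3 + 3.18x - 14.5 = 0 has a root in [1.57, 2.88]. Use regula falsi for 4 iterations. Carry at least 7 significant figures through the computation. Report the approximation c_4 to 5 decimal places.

2.00609

False-position update: c = (a·f(b) − b·f(a))/(f(b) − f(a)); replace the endpoint whose sign matches f(c).
f(1.570000) = -5.637507, f(2.880000) = 18.546272
step 1: c = 1.875376, f(c) = -1.940548 < 0 → new bracket [1.875376, 2.880000]
step 2: c = 1.970535, f(c) = -0.582090 < 0 → new bracket [1.970535, 2.880000]
step 3: c = 1.998211, f(c) = -0.167138 < 0 → new bracket [1.998211, 2.880000]
step 4: c = 2.006087, f(c) = -0.047382 < 0 → new bracket [2.006087, 2.880000]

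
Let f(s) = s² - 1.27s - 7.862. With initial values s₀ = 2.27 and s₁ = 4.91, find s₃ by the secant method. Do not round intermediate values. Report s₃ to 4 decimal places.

f(s_0) = -5.592000, f(s_1) = 10.010400
s_2 = 4.910000 - (10.010400)·(4.910000 - 2.270000)/(10.010400 - (-5.592000)) = 3.216193; f(s_2) = -1.602668
s_3 = 3.216193 - (-1.602668)·(3.216193 - 4.910000)/(-1.602668 - (10.010400)) = 3.449948; f(s_3) = -0.341294

3.4499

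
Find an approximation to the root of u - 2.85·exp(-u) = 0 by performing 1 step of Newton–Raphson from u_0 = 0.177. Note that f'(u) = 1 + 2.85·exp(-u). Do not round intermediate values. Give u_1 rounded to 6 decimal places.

0.829564

Newton update: u ← u − f(u)/f'(u).
u_0 = 0.177000: f = -2.210672, f' = 3.387672 → u_1 = 0.177000 - (-2.210672)/(3.387672) = 0.829564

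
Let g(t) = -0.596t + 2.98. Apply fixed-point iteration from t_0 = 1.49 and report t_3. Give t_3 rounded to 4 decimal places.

t_1 = g(1.490000) = 2.091960
t_2 = g(2.091960) = 1.733192
t_3 = g(1.733192) = 1.947018

1.9470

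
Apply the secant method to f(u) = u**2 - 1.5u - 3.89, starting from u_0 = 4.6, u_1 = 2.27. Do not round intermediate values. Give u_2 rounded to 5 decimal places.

f(u_0) = 10.370000, f(u_1) = -2.142100
u_2 = 2.270000 - (-2.142100)·(2.270000 - 4.600000)/(-2.142100 - (10.370000)) = 2.668901; f(u_2) = -0.770318

2.66890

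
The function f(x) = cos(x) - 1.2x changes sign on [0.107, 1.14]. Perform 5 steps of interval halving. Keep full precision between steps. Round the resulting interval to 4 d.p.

f(0.107000) = 0.865881, f(1.140000) = -0.950405 (opposite signs)
step 1: m = 0.623500, f(m) = 0.063640 > 0 → root in [0.623500, 1.140000]
step 2: m = 0.881750, f(m) = -0.422299 < 0 → root in [0.623500, 0.881750]
step 3: m = 0.752625, f(m) = -0.173253 < 0 → root in [0.623500, 0.752625]
step 4: m = 0.688062, f(m) = -0.053197 < 0 → root in [0.623500, 0.688062]
step 5: m = 0.655781, f(m) = 0.005634 > 0 → root in [0.655781, 0.688062]

[0.6558, 0.6881]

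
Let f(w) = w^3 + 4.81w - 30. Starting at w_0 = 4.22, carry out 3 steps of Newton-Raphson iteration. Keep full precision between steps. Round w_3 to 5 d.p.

Newton update: w ← w − f(w)/f'(w).
f'(w) = 3w^2 + 4.81
w_0 = 4.220000: f = 65.449648, f' = 58.235200 → w_1 = 4.220000 - (65.449648)/(58.235200) = 3.096115
w_1 = 3.096115: f = 14.571460, f' = 33.567791 → w_2 = 3.096115 - (14.571460)/(33.567791) = 2.662025
w_2 = 2.662025: f = 1.668448, f' = 26.069128 → w_3 = 2.662025 - (1.668448)/(26.069128) = 2.598024

2.59802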